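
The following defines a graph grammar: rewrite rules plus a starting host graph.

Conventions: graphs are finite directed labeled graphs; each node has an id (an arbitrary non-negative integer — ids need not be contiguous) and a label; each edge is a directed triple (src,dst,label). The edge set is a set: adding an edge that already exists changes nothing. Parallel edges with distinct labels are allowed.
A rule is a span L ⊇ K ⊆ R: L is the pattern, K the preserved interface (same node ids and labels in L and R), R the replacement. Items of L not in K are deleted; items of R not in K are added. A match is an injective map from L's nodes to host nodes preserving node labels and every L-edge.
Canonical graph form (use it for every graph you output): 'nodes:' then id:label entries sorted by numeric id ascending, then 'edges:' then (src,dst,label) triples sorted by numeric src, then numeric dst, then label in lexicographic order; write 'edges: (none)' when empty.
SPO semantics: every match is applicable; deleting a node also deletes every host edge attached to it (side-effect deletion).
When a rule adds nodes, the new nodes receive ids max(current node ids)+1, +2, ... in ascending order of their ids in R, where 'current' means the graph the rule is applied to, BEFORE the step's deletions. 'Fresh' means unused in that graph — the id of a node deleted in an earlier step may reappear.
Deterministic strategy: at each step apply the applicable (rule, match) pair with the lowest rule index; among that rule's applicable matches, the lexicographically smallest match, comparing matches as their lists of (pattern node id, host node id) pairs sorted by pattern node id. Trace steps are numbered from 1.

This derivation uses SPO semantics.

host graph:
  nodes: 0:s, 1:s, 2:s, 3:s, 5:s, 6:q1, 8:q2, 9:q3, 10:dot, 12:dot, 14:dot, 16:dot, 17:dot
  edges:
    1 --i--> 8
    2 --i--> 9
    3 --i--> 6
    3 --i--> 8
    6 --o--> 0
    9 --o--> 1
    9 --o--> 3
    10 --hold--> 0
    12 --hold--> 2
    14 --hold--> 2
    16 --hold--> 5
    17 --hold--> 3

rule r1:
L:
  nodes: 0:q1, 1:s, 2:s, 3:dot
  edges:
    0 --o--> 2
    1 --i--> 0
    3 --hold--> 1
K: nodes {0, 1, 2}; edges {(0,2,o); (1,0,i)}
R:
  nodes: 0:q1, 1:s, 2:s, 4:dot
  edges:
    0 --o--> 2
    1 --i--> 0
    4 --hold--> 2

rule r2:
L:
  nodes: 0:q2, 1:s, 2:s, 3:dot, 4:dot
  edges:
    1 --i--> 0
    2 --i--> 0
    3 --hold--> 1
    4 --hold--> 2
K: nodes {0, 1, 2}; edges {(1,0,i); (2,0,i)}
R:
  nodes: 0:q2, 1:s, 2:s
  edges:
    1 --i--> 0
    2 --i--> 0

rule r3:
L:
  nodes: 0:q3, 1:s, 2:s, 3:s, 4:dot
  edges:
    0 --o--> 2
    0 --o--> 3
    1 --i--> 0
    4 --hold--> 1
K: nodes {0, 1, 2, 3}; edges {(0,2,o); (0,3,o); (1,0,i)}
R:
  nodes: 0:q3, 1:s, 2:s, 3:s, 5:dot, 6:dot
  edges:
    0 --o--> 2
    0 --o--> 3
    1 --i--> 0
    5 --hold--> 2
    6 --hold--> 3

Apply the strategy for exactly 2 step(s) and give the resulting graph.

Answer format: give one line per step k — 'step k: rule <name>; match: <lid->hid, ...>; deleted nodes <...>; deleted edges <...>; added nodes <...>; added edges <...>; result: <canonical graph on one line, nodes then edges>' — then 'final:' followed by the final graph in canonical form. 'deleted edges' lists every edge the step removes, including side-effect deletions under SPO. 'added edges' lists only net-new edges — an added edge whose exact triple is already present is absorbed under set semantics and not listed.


step 1: rule r1; match: 0->6, 1->3, 2->0, 3->17; deleted nodes 17; deleted edges (17,3,hold); added nodes 18; added edges (18,0,hold); result: nodes: 0:s, 1:s, 2:s, 3:s, 5:s, 6:q1, 8:q2, 9:q3, 10:dot, 12:dot, 14:dot, 16:dot, 18:dot edges: (1,8,i); (2,9,i); (3,6,i); (3,8,i); (6,0,o); (9,1,o); (9,3,o); (10,0,hold); (12,2,hold); (14,2,hold); (16,5,hold); (18,0,hold)
step 2: rule r3; match: 0->9, 1->2, 2->1, 3->3, 4->12; deleted nodes 12; deleted edges (12,2,hold); added nodes 19, 20; added edges (19,1,hold); (20,3,hold); result: nodes: 0:s, 1:s, 2:s, 3:s, 5:s, 6:q1, 8:q2, 9:q3, 10:dot, 14:dot, 16:dot, 18:dot, 19:dot, 20:dot edges: (1,8,i); (2,9,i); (3,6,i); (3,8,i); (6,0,o); (9,1,o); (9,3,o); (10,0,hold); (14,2,hold); (16,5,hold); (18,0,hold); (19,1,hold); (20,3,hold)
final:
nodes: 0:s, 1:s, 2:s, 3:s, 5:s, 6:q1, 8:q2, 9:q3, 10:dot, 14:dot, 16:dot, 18:dot, 19:dot, 20:dot
edges: (1,8,i); (2,9,i); (3,6,i); (3,8,i); (6,0,o); (9,1,o); (9,3,o); (10,0,hold); (14,2,hold); (16,5,hold); (18,0,hold); (19,1,hold); (20,3,hold)


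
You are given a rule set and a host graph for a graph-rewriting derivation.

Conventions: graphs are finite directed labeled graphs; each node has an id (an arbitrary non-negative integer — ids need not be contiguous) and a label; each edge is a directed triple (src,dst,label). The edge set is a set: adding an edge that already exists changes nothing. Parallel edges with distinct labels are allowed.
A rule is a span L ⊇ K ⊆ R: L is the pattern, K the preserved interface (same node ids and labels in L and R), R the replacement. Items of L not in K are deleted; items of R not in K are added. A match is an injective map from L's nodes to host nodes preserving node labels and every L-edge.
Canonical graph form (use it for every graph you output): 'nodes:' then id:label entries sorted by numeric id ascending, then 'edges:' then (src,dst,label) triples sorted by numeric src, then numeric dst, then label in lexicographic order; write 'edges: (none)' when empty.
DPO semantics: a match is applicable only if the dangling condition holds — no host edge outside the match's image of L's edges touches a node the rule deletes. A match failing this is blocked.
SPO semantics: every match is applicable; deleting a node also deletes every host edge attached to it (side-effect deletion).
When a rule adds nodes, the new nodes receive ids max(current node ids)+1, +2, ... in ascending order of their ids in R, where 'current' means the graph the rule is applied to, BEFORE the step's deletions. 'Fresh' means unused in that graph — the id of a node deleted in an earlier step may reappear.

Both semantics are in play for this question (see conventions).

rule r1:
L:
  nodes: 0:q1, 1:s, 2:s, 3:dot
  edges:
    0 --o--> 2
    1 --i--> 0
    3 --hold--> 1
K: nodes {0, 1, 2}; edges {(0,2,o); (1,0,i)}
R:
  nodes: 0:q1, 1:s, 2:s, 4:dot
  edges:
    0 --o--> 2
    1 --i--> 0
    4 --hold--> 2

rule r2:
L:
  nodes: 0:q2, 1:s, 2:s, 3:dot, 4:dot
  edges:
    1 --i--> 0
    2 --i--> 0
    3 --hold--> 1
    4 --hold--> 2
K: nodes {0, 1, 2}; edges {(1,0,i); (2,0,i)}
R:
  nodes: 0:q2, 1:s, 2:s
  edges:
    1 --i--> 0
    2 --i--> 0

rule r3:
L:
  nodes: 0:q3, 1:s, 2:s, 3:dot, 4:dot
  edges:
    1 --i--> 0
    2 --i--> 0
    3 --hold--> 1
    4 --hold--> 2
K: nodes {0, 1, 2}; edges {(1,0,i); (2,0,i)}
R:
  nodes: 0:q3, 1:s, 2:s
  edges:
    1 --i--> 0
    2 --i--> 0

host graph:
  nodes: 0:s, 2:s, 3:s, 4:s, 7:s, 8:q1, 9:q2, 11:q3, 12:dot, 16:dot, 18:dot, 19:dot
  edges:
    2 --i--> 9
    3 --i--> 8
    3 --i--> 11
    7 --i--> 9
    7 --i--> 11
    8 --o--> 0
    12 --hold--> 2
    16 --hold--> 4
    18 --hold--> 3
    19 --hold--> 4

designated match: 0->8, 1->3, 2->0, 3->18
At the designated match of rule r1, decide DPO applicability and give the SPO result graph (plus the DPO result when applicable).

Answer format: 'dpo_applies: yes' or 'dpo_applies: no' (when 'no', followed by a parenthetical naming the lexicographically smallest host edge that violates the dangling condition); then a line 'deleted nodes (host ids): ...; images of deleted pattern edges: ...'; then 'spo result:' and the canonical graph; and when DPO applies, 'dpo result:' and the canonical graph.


dpo_applies: yes
deleted nodes (host ids): 18; images of deleted pattern edges: (18,3,hold)
spo result:
nodes: 0:s, 2:s, 3:s, 4:s, 7:s, 8:q1, 9:q2, 11:q3, 12:dot, 16:dot, 19:dot, 20:dot
edges: (2,9,i); (3,8,i); (3,11,i); (7,9,i); (7,11,i); (8,0,o); (12,2,hold); (16,4,hold); (19,4,hold); (20,0,hold)
dpo result:
nodes: 0:s, 2:s, 3:s, 4:s, 7:s, 8:q1, 9:q2, 11:q3, 12:dot, 16:dot, 19:dot, 20:dot
edges: (2,9,i); (3,8,i); (3,11,i); (7,9,i); (7,11,i); (8,0,o); (12,2,hold); (16,4,hold); (19,4,hold); (20,0,hold)


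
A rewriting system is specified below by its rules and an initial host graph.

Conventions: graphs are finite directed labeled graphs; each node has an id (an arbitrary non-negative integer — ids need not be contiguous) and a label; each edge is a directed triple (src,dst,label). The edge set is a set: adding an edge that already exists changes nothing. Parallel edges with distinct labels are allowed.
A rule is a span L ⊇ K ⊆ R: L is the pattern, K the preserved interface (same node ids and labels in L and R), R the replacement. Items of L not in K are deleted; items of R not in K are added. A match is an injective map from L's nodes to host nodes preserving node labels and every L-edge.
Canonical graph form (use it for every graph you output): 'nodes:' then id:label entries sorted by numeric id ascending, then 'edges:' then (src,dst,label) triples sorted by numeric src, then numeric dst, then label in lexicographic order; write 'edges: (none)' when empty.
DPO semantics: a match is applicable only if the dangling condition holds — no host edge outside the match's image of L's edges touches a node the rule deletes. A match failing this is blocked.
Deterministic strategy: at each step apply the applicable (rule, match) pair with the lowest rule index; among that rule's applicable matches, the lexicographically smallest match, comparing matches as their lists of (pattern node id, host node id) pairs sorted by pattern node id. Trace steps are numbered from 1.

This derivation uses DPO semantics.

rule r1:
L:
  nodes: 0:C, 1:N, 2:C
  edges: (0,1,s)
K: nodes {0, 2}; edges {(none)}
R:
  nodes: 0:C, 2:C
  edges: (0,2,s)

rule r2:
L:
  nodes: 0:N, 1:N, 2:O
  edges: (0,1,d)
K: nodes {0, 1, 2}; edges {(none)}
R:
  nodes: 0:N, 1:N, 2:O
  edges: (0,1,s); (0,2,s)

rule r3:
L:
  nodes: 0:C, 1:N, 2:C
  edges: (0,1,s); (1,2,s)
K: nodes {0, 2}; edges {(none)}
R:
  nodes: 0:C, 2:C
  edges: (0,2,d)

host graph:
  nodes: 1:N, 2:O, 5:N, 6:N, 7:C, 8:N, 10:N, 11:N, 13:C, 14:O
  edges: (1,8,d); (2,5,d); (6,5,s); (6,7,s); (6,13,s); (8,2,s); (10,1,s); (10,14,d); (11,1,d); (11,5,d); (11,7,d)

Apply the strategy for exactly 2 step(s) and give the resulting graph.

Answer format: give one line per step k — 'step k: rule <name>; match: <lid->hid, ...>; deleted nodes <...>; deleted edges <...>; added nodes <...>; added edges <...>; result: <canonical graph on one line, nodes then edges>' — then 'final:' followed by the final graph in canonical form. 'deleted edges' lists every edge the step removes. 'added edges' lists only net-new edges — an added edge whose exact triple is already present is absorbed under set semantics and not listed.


step 1: rule r2; match: 0->1, 1->8, 2->2; deleted nodes (none); deleted edges (1,8,d); added nodes (none); added edges (1,2,s); (1,8,s); result: nodes: 1:N, 2:O, 5:N, 6:N, 7:C, 8:N, 10:N, 11:N, 13:C, 14:O edges: (1,2,s); (1,8,s); (2,5,d); (6,5,s); (6,7,s); (6,13,s); (8,2,s); (10,1,s); (10,14,d); (11,1,d); (11,5,d); (11,7,d)
step 2: rule r2; match: 0->11, 1->1, 2->2; deleted nodes (none); deleted edges (11,1,d); added nodes (none); added edges (11,1,s); (11,2,s); result: nodes: 1:N, 2:O, 5:N, 6:N, 7:C, 8:N, 10:N, 11:N, 13:C, 14:O edges: (1,2,s); (1,8,s); (2,5,d); (6,5,s); (6,7,s); (6,13,s); (8,2,s); (10,1,s); (10,14,d); (11,1,s); (11,2,s); (11,5,d); (11,7,d)
final:
nodes: 1:N, 2:O, 5:N, 6:N, 7:C, 8:N, 10:N, 11:N, 13:C, 14:O
edges: (1,2,s); (1,8,s); (2,5,d); (6,5,s); (6,7,s); (6,13,s); (8,2,s); (10,1,s); (10,14,d); (11,1,s); (11,2,s); (11,5,d); (11,7,d)


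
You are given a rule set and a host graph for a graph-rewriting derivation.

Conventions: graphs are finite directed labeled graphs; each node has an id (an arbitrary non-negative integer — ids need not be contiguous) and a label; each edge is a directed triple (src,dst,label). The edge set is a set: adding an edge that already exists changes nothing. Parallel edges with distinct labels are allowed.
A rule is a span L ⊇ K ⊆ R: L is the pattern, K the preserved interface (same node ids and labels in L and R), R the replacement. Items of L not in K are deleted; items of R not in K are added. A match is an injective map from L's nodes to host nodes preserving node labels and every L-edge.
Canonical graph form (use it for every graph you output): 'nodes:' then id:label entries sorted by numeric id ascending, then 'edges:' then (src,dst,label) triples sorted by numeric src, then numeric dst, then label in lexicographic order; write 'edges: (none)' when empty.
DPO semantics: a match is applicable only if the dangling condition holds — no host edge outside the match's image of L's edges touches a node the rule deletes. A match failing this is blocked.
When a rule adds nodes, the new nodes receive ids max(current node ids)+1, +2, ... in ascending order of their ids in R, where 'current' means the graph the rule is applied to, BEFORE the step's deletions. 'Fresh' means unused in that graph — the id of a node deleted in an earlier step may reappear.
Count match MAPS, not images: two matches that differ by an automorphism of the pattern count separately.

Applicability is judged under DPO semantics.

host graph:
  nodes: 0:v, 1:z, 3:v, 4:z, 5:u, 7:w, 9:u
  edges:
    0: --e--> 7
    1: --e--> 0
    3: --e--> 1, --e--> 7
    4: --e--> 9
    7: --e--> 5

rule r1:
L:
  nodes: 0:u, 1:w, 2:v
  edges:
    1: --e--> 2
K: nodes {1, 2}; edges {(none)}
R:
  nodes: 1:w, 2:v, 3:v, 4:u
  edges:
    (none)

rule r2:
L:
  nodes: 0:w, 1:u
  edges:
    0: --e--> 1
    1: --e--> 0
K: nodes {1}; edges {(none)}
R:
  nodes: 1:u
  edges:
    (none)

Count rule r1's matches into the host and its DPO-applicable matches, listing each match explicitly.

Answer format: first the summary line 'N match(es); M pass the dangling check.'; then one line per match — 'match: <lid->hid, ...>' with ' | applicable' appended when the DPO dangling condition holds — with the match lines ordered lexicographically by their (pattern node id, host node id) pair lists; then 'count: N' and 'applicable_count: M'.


0 match(es); 0 pass the dangling check.
count: 0
applicable_count: 0


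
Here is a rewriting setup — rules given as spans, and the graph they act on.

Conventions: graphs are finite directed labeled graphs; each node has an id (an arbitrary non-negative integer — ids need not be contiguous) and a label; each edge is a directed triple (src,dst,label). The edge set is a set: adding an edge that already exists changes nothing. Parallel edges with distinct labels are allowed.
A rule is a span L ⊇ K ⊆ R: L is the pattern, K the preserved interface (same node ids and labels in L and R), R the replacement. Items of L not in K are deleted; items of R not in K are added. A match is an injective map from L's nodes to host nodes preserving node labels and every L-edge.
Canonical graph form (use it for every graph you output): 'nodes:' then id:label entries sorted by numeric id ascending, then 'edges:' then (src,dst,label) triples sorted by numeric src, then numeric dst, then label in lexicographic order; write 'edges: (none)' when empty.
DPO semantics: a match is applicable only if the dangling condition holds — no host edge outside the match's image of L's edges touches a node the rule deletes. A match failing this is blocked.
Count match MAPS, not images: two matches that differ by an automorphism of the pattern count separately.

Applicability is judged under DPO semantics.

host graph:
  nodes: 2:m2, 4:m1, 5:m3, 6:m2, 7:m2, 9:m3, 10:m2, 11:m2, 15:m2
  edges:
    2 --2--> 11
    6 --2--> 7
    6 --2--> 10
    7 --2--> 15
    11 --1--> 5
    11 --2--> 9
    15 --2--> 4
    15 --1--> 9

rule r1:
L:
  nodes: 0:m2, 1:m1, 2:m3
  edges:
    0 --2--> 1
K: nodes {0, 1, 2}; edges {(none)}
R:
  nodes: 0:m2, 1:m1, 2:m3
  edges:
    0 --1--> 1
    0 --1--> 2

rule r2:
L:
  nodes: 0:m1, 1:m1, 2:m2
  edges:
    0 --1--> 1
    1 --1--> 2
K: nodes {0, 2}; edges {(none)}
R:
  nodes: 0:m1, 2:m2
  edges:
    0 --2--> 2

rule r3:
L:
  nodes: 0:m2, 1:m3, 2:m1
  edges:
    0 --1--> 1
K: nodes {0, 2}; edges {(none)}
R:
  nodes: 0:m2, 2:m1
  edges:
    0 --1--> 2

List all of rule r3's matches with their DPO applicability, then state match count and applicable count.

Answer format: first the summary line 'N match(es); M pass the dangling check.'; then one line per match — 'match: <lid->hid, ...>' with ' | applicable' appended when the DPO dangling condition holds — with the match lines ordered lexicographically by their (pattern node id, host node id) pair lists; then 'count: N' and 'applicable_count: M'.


2 match(es); 1 pass the dangling check.
match: 0->11, 1->5, 2->4 | applicable
match: 0->15, 1->9, 2->4
count: 2
applicable_count: 1


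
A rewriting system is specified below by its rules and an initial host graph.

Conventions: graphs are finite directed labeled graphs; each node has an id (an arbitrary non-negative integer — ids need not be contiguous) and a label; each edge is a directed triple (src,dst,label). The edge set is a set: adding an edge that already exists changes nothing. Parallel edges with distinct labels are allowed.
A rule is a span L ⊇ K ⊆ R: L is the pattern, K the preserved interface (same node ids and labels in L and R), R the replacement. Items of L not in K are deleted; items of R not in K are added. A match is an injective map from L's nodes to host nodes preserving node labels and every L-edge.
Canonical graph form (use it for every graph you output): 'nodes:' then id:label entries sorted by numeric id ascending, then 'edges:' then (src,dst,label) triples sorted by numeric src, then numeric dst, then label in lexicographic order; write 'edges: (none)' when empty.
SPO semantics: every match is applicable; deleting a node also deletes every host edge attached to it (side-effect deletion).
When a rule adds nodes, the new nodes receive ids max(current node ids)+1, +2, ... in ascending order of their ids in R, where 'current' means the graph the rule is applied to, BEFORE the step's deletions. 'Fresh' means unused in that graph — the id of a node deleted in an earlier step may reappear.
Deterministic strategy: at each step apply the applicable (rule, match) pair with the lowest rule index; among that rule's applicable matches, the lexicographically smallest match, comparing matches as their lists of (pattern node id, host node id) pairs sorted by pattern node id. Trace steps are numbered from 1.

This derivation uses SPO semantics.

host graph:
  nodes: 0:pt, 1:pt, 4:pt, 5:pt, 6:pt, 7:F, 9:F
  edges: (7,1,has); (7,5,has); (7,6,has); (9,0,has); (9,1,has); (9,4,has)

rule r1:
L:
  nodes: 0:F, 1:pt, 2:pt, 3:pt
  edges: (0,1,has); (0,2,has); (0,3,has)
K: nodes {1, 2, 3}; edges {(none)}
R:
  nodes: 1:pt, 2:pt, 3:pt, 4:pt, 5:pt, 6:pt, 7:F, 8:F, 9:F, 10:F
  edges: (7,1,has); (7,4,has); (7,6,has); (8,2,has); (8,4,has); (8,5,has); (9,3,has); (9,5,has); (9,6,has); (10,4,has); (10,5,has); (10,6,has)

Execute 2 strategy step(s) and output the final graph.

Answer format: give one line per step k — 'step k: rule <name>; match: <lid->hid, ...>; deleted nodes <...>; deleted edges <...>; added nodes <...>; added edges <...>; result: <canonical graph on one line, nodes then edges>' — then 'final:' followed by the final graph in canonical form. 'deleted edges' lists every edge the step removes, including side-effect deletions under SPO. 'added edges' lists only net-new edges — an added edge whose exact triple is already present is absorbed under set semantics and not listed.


step 1: rule r1; match: 0->7, 1->1, 2->5, 3->6; deleted nodes 7; deleted edges (7,1,has); (7,5,has); (7,6,has); added nodes 10, 11, 12, 13, 14, 15, 16; added edges (13,1,has); (13,10,has); (13,12,has); (14,5,has); (14,10,has); (14,11,has); (15,6,has); (15,11,has); (15,12,has); (16,10,has); (16,11,has); (16,12,has); result: nodes: 0:pt, 1:pt, 4:pt, 5:pt, 6:pt, 9:F, 10:pt, 11:pt, 12:pt, 13:F, 14:F, 15:F, 16:F edges: (9,0,has); (9,1,has); (9,4,has); (13,1,has); (13,10,has); (13,12,has); (14,5,has); (14,10,has); (14,11,has); (15,6,has); (15,11,has); (15,12,has); (16,10,has); (16,11,has); (16,12,has)
step 2: rule r1; match: 0->9, 1->0, 2->1, 3->4; deleted nodes 9; deleted edges (9,0,has); (9,1,has); (9,4,has); added nodes 17, 18, 19, 20, 21, 22, 23; added edges (20,0,has); (20,17,has); (20,19,has); (21,1,has); (21,17,has); (21,18,has); (22,4,has); (22,18,has); (22,19,has); (23,17,has); (23,18,has); (23,19,has); result: nodes: 0:pt, 1:pt, 4:pt, 5:pt, 6:pt, 10:pt, 11:pt, 12:pt, 13:F, 14:F, 15:F, 16:F, 17:pt, 18:pt, 19:pt, 20:F, 21:F, 22:F, 23:F edges: (13,1,has); (13,10,has); (13,12,has); (14,5,has); (14,10,has); (14,11,has); (15,6,has); (15,11,has); (15,12,has); (16,10,has); (16,11,has); (16,12,has); (20,0,has); (20,17,has); (20,19,has); (21,1,has); (21,17,has); (21,18,has); (22,4,has); (22,18,has); (22,19,has); (23,17,has); (23,18,has); (23,19,has)
final:
nodes: 0:pt, 1:pt, 4:pt, 5:pt, 6:pt, 10:pt, 11:pt, 12:pt, 13:F, 14:F, 15:F, 16:F, 17:pt, 18:pt, 19:pt, 20:F, 21:F, 22:F, 23:F
edges: (13,1,has); (13,10,has); (13,12,has); (14,5,has); (14,10,has); (14,11,has); (15,6,has); (15,11,has); (15,12,has); (16,10,has); (16,11,has); (16,12,has); (20,0,has); (20,17,has); (20,19,has); (21,1,has); (21,17,has); (21,18,has); (22,4,has); (22,18,has); (22,19,has); (23,17,has); (23,18,has); (23,19,has)


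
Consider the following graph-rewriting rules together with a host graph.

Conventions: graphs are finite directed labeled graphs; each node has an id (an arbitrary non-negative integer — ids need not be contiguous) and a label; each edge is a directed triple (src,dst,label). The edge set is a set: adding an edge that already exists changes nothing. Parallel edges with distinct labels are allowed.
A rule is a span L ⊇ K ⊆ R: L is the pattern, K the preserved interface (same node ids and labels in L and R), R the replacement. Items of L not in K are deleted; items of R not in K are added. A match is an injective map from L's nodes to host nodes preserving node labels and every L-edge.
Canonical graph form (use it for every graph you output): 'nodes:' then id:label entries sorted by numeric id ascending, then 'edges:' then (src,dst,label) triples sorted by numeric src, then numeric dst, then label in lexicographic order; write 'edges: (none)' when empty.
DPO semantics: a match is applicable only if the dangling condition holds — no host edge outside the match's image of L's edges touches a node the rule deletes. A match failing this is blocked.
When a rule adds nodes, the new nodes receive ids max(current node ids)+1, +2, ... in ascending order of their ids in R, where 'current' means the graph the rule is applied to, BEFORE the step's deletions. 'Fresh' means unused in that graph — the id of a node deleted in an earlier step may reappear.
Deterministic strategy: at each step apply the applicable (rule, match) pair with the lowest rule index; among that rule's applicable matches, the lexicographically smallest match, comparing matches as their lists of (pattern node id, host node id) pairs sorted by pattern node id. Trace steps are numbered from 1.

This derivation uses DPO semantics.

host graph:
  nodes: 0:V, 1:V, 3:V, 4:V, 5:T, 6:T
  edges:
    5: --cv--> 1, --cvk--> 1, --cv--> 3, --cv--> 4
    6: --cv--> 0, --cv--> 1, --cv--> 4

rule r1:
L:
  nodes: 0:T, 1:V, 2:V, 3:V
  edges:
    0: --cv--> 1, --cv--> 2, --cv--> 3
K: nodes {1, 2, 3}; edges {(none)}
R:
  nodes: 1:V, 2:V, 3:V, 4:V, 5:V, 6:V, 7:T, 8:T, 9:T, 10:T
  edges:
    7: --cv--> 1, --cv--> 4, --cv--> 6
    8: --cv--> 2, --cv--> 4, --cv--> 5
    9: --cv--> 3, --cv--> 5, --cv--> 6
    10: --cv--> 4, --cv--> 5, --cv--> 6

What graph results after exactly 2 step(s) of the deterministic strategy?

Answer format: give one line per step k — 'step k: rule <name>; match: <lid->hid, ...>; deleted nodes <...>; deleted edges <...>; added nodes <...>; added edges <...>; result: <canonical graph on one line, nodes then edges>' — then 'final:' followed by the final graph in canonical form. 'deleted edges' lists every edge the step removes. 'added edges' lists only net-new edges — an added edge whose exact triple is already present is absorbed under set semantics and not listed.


step 1: rule r1; match: 0->6, 1->0, 2->1, 3->4; deleted nodes 6; deleted edges (6,0,cv); (6,1,cv); (6,4,cv); added nodes 7, 8, 9, 10, 11, 12, 13; added edges (10,0,cv); (10,7,cv); (10,9,cv); (11,1,cv); (11,7,cv); (11,8,cv); (12,4,cv); (12,8,cv); (12,9,cv); (13,7,cv); (13,8,cv); (13,9,cv); result: nodes: 0:V, 1:V, 3:V, 4:V, 5:T, 7:V, 8:V, 9:V, 10:T, 11:T, 12:T, 13:T edges: (5,1,cv); (5,1,cvk); (5,3,cv); (5,4,cv); (10,0,cv); (10,7,cv); (10,9,cv); (11,1,cv); (11,7,cv); (11,8,cv); (12,4,cv); (12,8,cv); (12,9,cv); (13,7,cv); (13,8,cv); (13,9,cv)
step 2: rule r1; match: 0->10, 1->0, 2->7, 3->9; deleted nodes 10; deleted edges (10,0,cv); (10,7,cv); (10,9,cv); added nodes 14, 15, 16, 17, 18, 19, 20; added edges (17,0,cv); (17,14,cv); (17,16,cv); (18,7,cv); (18,14,cv); (18,15,cv); (19,9,cv); (19,15,cv); (19,16,cv); (20,14,cv); (20,15,cv); (20,16,cv); result: nodes: 0:V, 1:V, 3:V, 4:V, 5:T, 7:V, 8:V, 9:V, 11:T, 12:T, 13:T, 14:V, 15:V, 16:V, 17:T, 18:T, 19:T, 20:T edges: (5,1,cv); (5,1,cvk); (5,3,cv); (5,4,cv); (11,1,cv); (11,7,cv); (11,8,cv); (12,4,cv); (12,8,cv); (12,9,cv); (13,7,cv); (13,8,cv); (13,9,cv); (17,0,cv); (17,14,cv); (17,16,cv); (18,7,cv); (18,14,cv); (18,15,cv); (19,9,cv); (19,15,cv); (19,16,cv); (20,14,cv); (20,15,cv); (20,16,cv)
final:
nodes: 0:V, 1:V, 3:V, 4:V, 5:T, 7:V, 8:V, 9:V, 11:T, 12:T, 13:T, 14:V, 15:V, 16:V, 17:T, 18:T, 19:T, 20:T
edges: (5,1,cv); (5,1,cvk); (5,3,cv); (5,4,cv); (11,1,cv); (11,7,cv); (11,8,cv); (12,4,cv); (12,8,cv); (12,9,cv); (13,7,cv); (13,8,cv); (13,9,cv); (17,0,cv); (17,14,cv); (17,16,cv); (18,7,cv); (18,14,cv); (18,15,cv); (19,9,cv); (19,15,cv); (19,16,cv); (20,14,cv); (20,15,cv); (20,16,cv)


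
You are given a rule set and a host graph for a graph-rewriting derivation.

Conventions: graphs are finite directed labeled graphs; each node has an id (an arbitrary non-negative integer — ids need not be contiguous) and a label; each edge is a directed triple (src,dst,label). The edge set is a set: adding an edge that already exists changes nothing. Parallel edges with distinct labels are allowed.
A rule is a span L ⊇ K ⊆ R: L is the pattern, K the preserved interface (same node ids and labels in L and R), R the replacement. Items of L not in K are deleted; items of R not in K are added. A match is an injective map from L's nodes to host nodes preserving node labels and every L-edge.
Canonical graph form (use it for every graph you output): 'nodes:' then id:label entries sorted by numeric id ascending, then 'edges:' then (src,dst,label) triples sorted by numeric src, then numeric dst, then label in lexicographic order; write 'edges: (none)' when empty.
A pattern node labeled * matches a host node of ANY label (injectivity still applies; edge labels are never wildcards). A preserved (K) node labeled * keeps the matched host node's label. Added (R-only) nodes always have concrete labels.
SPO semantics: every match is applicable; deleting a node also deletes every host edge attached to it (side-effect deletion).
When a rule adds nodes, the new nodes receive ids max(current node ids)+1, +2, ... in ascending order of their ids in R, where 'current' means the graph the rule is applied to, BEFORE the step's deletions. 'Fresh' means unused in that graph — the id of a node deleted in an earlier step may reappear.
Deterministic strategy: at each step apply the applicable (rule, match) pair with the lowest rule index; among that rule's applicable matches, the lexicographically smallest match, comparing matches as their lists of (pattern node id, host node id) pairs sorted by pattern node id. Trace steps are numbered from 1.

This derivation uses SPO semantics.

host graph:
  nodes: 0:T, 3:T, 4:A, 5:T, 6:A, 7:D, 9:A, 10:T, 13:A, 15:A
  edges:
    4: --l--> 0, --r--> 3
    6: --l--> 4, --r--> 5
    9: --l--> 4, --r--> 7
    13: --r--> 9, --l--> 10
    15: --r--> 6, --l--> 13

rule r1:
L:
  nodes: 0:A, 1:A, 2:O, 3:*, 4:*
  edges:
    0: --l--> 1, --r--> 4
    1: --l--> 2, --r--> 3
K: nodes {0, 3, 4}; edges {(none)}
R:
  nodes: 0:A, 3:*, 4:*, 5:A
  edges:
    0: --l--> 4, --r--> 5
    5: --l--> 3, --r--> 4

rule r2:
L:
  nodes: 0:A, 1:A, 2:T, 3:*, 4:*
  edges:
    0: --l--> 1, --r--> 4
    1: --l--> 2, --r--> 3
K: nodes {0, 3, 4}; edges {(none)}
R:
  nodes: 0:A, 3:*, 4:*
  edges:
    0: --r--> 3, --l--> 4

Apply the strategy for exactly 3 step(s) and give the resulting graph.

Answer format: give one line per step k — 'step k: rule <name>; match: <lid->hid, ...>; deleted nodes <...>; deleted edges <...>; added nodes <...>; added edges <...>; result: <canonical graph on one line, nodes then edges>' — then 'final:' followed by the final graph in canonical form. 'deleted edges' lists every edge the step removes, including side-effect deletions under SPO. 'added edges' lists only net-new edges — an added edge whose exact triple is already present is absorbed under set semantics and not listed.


step 1: rule r2; match: 0->6, 1->4, 2->0, 3->3, 4->5; deleted nodes 0, 4; deleted edges (4,0,l); (4,3,r); (6,4,l); (6,5,r); (9,4,l); added nodes (none); added edges (6,3,r); (6,5,l); result: nodes: 3:T, 5:T, 6:A, 7:D, 9:A, 10:T, 13:A, 15:A edges: (6,3,r); (6,5,l); (9,7,r); (13,9,r); (13,10,l); (15,6,r); (15,13,l)
step 2: rule r2; match: 0->15, 1->13, 2->10, 3->9, 4->6; deleted nodes 10, 13; deleted edges (13,9,r); (13,10,l); (15,6,r); (15,13,l); added nodes (none); added edges (15,6,l); (15,9,r); result: nodes: 3:T, 5:T, 6:A, 7:D, 9:A, 15:A edges: (6,3,r); (6,5,l); (9,7,r); (15,6,l); (15,9,r)
step 3: rule r2; match: 0->15, 1->6, 2->5, 3->3, 4->9; deleted nodes 5, 6; deleted edges (6,3,r); (6,5,l); (15,6,l); (15,9,r); added nodes (none); added edges (15,3,r); (15,9,l); result: nodes: 3:T, 7:D, 9:A, 15:A edges: (9,7,r); (15,3,r); (15,9,l)
final:
nodes: 3:T, 7:D, 9:A, 15:A
edges: (9,7,r); (15,3,r); (15,9,l)


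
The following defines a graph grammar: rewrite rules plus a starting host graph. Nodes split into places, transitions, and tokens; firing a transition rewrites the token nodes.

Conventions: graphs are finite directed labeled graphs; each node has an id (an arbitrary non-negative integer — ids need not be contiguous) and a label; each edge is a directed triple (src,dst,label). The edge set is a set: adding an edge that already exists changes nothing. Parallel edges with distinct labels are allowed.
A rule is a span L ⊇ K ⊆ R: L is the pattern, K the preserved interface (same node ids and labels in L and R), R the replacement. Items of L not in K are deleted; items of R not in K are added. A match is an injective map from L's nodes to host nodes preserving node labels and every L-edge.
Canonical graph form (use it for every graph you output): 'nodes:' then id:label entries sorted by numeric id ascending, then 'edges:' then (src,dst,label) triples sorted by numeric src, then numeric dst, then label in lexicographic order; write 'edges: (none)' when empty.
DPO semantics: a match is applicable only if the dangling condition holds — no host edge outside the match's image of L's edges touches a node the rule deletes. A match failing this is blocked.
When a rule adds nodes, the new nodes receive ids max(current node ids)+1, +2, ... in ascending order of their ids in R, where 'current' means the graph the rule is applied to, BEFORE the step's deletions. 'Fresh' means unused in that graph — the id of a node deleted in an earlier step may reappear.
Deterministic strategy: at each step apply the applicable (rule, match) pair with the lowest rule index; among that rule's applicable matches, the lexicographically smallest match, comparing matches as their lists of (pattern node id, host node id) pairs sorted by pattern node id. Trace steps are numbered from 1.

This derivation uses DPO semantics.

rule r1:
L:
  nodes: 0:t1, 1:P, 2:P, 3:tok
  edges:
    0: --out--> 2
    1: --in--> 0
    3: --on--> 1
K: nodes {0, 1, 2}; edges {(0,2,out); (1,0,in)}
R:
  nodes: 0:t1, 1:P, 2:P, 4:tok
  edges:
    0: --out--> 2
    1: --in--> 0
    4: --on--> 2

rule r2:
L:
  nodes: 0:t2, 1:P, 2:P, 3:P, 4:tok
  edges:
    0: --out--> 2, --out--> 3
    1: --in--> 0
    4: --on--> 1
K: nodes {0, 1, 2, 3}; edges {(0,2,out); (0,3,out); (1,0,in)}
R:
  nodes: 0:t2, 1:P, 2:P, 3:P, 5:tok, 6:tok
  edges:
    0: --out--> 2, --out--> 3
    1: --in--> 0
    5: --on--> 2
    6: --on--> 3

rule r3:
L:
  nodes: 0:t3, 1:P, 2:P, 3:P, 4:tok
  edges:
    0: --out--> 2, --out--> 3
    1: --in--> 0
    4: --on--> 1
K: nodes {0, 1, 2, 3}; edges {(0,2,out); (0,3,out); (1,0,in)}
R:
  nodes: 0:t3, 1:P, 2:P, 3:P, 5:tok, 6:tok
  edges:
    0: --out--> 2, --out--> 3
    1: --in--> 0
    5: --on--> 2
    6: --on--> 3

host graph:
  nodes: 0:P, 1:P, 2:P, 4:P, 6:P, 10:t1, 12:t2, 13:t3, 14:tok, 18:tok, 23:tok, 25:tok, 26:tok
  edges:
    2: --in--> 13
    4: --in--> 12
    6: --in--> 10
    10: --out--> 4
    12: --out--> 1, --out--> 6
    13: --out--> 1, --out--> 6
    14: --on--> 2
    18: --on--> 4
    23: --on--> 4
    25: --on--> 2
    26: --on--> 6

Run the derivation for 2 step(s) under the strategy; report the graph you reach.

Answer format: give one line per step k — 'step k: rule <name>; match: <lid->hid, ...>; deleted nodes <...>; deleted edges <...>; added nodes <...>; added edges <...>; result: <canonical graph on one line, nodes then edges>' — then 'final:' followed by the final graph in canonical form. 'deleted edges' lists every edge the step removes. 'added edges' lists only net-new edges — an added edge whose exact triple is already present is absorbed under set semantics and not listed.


step 1: rule r1; match: 0->10, 1->6, 2->4, 3->26; deleted nodes 26; deleted edges (26,6,on); added nodes 27; added edges (27,4,on); result: nodes: 0:P, 1:P, 2:P, 4:P, 6:P, 10:t1, 12:t2, 13:t3, 14:tok, 18:tok, 23:tok, 25:tok, 27:tok edges: (2,13,in); (4,12,in); (6,10,in); (10,4,out); (12,1,out); (12,6,out); (13,1,out); (13,6,out); (14,2,on); (18,4,on); (23,4,on); (25,2,on); (27,4,on)
step 2: rule r2; match: 0->12, 1->4, 2->1, 3->6, 4->18; deleted nodes 18; deleted edges (18,4,on); added nodes 28, 29; added edges (28,1,on); (29,6,on); result: nodes: 0:P, 1:P, 2:P, 4:P, 6:P, 10:t1, 12:t2, 13:t3, 14:tok, 23:tok, 25:tok, 27:tok, 28:tok, 29:tok edges: (2,13,in); (4,12,in); (6,10,in); (10,4,out); (12,1,out); (12,6,out); (13,1,out); (13,6,out); (14,2,on); (23,4,on); (25,2,on); (27,4,on); (28,1,on); (29,6,on)
final:
nodes: 0:P, 1:P, 2:P, 4:P, 6:P, 10:t1, 12:t2, 13:t3, 14:tok, 23:tok, 25:tok, 27:tok, 28:tok, 29:tok
edges: (2,13,in); (4,12,in); (6,10,in); (10,4,out); (12,1,out); (12,6,out); (13,1,out); (13,6,out); (14,2,on); (23,4,on); (25,2,on); (27,4,on); (28,1,on); (29,6,on)


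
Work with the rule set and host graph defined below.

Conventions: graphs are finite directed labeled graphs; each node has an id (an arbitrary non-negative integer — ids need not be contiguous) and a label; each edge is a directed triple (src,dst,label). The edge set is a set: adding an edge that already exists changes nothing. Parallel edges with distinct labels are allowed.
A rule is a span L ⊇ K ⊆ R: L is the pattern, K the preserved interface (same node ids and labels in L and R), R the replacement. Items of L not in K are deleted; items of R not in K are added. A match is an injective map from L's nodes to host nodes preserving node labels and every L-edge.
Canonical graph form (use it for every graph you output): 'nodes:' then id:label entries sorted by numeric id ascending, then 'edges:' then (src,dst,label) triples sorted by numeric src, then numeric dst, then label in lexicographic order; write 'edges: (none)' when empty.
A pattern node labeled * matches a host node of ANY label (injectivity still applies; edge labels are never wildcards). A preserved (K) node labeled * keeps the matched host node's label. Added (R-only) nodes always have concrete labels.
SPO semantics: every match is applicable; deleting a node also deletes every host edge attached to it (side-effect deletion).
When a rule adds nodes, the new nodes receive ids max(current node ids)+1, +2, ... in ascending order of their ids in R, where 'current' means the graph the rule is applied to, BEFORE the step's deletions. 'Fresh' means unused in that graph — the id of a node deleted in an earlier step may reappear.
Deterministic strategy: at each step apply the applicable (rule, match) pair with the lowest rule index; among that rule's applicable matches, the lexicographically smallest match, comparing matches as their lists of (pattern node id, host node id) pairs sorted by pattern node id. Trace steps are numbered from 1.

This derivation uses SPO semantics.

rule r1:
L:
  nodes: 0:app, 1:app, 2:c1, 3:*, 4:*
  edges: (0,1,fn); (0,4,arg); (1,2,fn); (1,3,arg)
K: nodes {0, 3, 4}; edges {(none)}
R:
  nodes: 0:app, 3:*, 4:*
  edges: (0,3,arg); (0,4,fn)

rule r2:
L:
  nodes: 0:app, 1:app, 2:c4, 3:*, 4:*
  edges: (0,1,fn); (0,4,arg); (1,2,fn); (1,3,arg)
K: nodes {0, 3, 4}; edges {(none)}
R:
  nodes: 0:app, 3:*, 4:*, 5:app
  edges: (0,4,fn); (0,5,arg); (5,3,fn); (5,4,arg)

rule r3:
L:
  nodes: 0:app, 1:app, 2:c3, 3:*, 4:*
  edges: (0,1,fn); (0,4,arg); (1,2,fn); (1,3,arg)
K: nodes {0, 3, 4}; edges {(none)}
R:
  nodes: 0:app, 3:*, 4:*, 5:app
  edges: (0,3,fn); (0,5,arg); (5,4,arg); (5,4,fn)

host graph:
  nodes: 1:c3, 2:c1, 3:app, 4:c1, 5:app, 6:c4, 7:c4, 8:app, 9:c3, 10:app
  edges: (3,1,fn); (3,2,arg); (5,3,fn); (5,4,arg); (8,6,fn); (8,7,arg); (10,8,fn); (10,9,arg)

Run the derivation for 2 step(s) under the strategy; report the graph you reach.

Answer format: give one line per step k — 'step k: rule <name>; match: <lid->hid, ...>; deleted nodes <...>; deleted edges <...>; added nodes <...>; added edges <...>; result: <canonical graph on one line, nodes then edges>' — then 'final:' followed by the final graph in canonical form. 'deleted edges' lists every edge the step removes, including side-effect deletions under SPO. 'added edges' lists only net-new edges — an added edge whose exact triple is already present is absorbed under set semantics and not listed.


step 1: rule r2; match: 0->10, 1->8, 2->6, 3->7, 4->9; deleted nodes 6, 8; deleted edges (8,6,fn); (8,7,arg); (10,8,fn); (10,9,arg); added nodes 11; added edges (10,9,fn); (10,11,arg); (11,7,fn); (11,9,arg); result: nodes: 1:c3, 2:c1, 3:app, 4:c1, 5:app, 7:c4, 9:c3, 10:app, 11:app edges: (3,1,fn); (3,2,arg); (5,3,fn); (5,4,arg); (10,9,fn); (10,11,arg); (11,7,fn); (11,9,arg)
step 2: rule r3; match: 0->5, 1->3, 2->1, 3->2, 4->4; deleted nodes 1, 3; deleted edges (3,1,fn); (3,2,arg); (5,3,fn); (5,4,arg); added nodes 12; added edges (5,2,fn); (5,12,arg); (12,4,arg); (12,4,fn); result: nodes: 2:c1, 4:c1, 5:app, 7:c4, 9:c3, 10:app, 11:app, 12:app edges: (5,2,fn); (5,12,arg); (10,9,fn); (10,11,arg); (11,7,fn); (11,9,arg); (12,4,arg); (12,4,fn)
final:
nodes: 2:c1, 4:c1, 5:app, 7:c4, 9:c3, 10:app, 11:app, 12:app
edges: (5,2,fn); (5,12,arg); (10,9,fn); (10,11,arg); (11,7,fn); (11,9,arg); (12,4,arg); (12,4,fn)


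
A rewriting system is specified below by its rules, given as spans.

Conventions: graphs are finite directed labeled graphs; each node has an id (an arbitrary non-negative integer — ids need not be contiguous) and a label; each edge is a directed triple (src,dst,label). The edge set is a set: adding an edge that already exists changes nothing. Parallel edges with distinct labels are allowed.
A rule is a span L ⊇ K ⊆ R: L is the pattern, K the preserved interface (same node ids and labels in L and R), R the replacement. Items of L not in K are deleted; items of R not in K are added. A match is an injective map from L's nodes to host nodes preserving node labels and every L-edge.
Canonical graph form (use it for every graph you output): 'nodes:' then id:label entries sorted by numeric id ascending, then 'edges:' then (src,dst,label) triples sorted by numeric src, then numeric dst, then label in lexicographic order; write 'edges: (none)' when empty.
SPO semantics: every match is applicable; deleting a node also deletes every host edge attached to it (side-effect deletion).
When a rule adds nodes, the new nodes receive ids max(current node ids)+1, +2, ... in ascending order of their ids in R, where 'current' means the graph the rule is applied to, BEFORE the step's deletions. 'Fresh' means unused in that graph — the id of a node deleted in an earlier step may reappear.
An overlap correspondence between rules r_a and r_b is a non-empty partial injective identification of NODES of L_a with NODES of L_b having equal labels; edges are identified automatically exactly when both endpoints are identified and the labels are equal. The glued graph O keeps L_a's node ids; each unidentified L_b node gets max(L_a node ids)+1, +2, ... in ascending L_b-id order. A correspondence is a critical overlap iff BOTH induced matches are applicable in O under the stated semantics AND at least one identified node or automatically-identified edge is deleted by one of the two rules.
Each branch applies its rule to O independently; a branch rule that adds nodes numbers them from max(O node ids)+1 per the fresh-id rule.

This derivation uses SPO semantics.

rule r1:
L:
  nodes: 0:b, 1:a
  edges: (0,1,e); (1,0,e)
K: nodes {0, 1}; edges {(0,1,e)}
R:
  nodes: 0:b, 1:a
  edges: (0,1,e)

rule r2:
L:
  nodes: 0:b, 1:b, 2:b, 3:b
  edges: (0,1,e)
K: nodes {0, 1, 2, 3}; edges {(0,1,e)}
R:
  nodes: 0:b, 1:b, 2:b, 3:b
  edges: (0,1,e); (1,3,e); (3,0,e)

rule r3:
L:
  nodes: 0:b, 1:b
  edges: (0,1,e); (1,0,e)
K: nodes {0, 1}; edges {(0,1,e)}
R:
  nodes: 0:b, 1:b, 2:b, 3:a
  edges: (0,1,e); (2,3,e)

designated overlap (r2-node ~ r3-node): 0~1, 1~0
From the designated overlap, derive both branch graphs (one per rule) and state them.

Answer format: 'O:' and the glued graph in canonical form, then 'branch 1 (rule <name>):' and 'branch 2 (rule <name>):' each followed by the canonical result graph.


O:
nodes: 0:b, 1:b, 2:b, 3:b
edges: (0,1,e); (1,0,e)
branch 1 (rule r2):
nodes: 0:b, 1:b, 2:b, 3:b
edges: (0,1,e); (1,0,e); (1,3,e); (3,0,e)
branch 2 (rule r3):
nodes: 0:b, 1:b, 2:b, 3:b, 4:b, 5:a
edges: (1,0,e); (4,5,e)
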